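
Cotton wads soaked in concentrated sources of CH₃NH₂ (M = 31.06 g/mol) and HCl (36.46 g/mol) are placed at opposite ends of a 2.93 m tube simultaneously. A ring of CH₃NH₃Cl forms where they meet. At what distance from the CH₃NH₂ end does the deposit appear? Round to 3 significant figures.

1.52 m

In equal time, each gas travels a distance ∝ its rate ∝ 1/√M, so d_CH₃NH₂/d_HCl = √(M_HCl/M_CH₃NH₂) = √(36.46/31.06) = 1.083.
With d_CH₃NH₂ + d_HCl = 2.93 m, d_HCl = 2.93/(1 + 1.083) = 1.406 m.
d_CH₃NH₂ = 2.93 − 1.406 = 1.52 m.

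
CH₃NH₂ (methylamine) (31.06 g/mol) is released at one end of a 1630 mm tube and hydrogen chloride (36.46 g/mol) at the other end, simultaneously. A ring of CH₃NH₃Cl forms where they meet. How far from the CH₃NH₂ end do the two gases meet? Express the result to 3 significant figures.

Graham's law gives d_CH₃NH₂/d_HCl = rate_CH₃NH₂/rate_HCl = √(M_HCl/M_CH₃NH₂) = √(36.46/31.06) = 1.083.
With d_CH₃NH₂ + d_HCl = 1630 mm, d_HCl = 1630/(1 + 1.083) = 782.4 mm.
d_CH₃NH₂ = 1630 − 782.4 = 848 mm.

848 mm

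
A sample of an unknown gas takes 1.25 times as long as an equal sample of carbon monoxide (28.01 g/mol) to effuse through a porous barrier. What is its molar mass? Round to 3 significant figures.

From Graham's law, t_X/t_CO = √(M_X/M_CO).
1.25 = √(M_X/28.01)
M_X = 28.01 × 1.25² = 28.01 × 1.562 = 43.8 g/mol

43.8 g/mol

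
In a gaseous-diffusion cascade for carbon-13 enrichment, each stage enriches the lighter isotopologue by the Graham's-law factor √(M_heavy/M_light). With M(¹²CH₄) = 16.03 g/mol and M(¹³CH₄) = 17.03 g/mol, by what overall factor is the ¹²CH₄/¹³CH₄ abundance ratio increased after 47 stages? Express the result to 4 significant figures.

4.146

Each stage multiplies the ratio by α = √(17.03/16.03), so after 47 stages the overall factor is α^47 = (17.03/16.03)^(47/2).
= 1.06238^(47/2) = 4.146.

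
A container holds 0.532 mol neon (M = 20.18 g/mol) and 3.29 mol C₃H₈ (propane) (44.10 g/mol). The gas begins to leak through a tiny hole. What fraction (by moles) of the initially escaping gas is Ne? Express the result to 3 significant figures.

The effusion rate of species i is ∝ p_i/√M_i ∝ n_i/√M_i.
So x_Ne in the escaping gas = (n_Ne/√M_Ne) / Σ(n_i/√M_i)
= (0.532/√20.18) / (0.532/√20.18 + 3.29/√44.10) = 0.1184/(0.1184 + 0.4954) = 0.193.

0.193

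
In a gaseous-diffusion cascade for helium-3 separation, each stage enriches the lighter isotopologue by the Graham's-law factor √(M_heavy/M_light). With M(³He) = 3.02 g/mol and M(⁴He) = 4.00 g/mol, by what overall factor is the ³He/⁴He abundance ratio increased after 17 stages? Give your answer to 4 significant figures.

After 17 stages the ratio has grown by (√(4.00/3.02))^17 = (4.00/3.02)^(17/2).
= 1.32450^(17/2) = 10.90.

10.90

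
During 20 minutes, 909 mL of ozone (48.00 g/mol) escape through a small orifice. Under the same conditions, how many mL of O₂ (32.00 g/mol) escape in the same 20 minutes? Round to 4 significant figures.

Since effusion rate ∝ 1/√M, rate_O₂/rate_O₃ = √(M_O₃/M_O₂) = √(48.00/32.00) = √1.500 = 1.225.
So the volume for O₂ is 909 × 1.225 = 1113 mL.

1113 mL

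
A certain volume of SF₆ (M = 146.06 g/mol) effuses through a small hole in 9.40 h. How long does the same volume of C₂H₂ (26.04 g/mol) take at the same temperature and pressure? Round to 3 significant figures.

Using Graham's law: t_C₂H₂/t_SF₆ = √(M_C₂H₂/M_SF₆) = √(26.04/146.06) = √0.1783 = 0.4222.
So the time for C₂H₂ is 9.40 × 0.4222 = 3.97 h.

3.97 h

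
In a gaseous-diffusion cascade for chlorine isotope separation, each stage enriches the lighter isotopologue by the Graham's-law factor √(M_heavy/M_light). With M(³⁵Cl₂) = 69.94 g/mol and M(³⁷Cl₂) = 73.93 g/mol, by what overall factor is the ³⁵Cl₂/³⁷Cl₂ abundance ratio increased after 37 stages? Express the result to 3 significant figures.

After 37 stages the ratio has grown by (√(73.93/69.94))^37 = (73.93/69.94)^(37/2).
= 1.05705^(37/2) = 2.79.

2.79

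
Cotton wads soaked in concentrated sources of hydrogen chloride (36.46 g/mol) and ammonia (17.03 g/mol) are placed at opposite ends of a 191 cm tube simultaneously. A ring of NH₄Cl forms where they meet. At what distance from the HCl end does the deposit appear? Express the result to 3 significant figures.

77.5 cm

Distances travelled in equal time are proportional to diffusion rates, so d_HCl/d_NH₃ = √(M_NH₃/M_HCl) = √(17.03/36.46) = 0.6834.
With d_HCl + d_NH₃ = 191 cm, d_NH₃ = 191/(1 + 0.6834) = 113.5 cm.
d_HCl = 191 − 113.5 = 77.5 cm.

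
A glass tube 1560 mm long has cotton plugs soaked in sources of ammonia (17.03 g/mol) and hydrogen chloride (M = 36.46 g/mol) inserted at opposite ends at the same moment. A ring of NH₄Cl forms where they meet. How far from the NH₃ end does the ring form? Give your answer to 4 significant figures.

Graham's law gives d_NH₃/d_HCl = rate_NH₃/rate_HCl = √(M_HCl/M_NH₃) = √(36.46/17.03) = 1.463.
With d_NH₃ + d_HCl = 1560 mm, d_HCl = 1560/(1 + 1.463) = 633.3 mm.
d_NH₃ = 1560 − 633.3 = 926.7 mm.

926.7 mm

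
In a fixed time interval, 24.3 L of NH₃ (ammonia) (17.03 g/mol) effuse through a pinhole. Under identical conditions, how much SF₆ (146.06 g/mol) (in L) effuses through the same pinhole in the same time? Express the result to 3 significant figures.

By Graham's law, rate_SF₆/rate_NH₃ = √(M_NH₃/M_SF₆) = √(17.03/146.06) = √0.1166 = 0.3415.
So the volume for SF₆ is 24.3 × 0.3415 = 8.30 L.

8.30 L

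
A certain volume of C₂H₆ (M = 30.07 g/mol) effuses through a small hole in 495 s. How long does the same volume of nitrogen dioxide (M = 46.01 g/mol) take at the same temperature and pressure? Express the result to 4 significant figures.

From Graham's law, t_NO₂/t_C₂H₆ = √(M_NO₂/M_C₂H₆) = √(46.01/30.07) = √1.530 = 1.237.
So the time for NO₂ is 495 × 1.237 = 612.3 s.

612.3 s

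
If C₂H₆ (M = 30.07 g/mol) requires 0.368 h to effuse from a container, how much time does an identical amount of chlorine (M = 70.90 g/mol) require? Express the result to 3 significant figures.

0.565 h

Graham's law gives t_Cl₂/t_C₂H₆ = √(M_Cl₂/M_C₂H₆) = √(70.90/30.07) = √2.358 = 1.536.
So the time for Cl₂ is 0.368 × 1.536 = 0.565 h.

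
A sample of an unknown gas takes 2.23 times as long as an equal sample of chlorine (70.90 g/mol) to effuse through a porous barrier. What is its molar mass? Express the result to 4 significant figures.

Using Graham's law: t_X/t_Cl₂ = √(M_X/M_Cl₂).
2.23 = √(M_X/70.90)
M_X = 70.90 × 2.23² = 70.90 × 4.973 = 352.6 g/mol

352.6 g/mol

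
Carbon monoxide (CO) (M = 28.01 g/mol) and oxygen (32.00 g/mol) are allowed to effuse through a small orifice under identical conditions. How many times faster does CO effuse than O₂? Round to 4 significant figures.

By Graham's law, rate_CO/rate_O₂ = √(M_O₂/M_CO) = √(32.00/28.01) = √1.142 = 1.069.

1.069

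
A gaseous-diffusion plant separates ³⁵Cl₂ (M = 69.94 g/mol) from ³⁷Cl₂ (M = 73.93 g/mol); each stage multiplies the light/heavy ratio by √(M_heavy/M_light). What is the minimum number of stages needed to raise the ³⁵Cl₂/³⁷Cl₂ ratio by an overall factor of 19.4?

107

Per stage α = (73.93/69.94)^(1/2) = 1.05705^0.5, giving ln α = 0.02774.
Need α^N ≥ 19.4 ⇒ N ≥ ln(19.4) / ln α = 2.965 / 0.02774 = 106.89.
So at least 107 stages are needed.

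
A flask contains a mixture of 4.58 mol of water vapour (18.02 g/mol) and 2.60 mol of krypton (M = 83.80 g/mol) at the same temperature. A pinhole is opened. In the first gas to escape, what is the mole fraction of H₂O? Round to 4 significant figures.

0.7916

Rate_i ∝ x_i/√M_i (Graham's law weighted by mole fraction), so the effusate composition follows n_i/√M_i.
Mole fraction of H₂O in the effusate = (n_H₂O/√M_H₂O) / (n_H₂O/√M_H₂O + n_Kr/√M_Kr)
= (4.58/√18.02) / (4.58/√18.02 + 2.60/√83.80) = 1.079/(1.079 + 0.2840) = 0.7916.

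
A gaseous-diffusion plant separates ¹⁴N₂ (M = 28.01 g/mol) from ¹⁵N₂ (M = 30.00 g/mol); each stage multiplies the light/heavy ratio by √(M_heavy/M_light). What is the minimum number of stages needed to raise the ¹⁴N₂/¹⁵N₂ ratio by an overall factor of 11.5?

72

Single-stage factor α = √(30.00/28.01), so ln α = ½ ln(1.07105) = 0.03432.
Need α^N ≥ 11.5 ⇒ N ≥ ln(11.5) / ln α = 2.442 / 0.03432 = 71.17.
So at least 72 stages are needed.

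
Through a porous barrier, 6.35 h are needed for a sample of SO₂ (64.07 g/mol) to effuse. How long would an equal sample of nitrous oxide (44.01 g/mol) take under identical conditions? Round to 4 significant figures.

Graham's law gives t_N₂O/t_SO₂ = √(M_N₂O/M_SO₂) = √(44.01/64.07) = √0.6869 = 0.8288.
So the time for N₂O is 6.35 × 0.8288 = 5.263 h.

5.263 h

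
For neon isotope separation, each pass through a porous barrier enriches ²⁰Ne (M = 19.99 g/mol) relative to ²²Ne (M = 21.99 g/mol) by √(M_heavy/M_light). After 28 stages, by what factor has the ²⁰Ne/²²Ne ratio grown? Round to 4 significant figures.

3.800

After 28 stages the ratio has grown by (√(21.99/19.99))^28 = (21.99/19.99)^(28/2).
= 1.10005^14 = 3.800.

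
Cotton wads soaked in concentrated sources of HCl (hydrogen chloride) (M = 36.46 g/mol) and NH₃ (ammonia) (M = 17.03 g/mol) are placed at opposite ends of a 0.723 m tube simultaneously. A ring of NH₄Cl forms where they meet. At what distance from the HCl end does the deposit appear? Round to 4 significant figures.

In equal time, each gas travels a distance ∝ its rate ∝ 1/√M, so d_HCl/d_NH₃ = √(M_NH₃/M_HCl) = √(17.03/36.46) = 0.6834.
With d_HCl + d_NH₃ = 0.723 m, d_NH₃ = 0.723/(1 + 0.6834) = 0.4295 m.
d_HCl = 0.723 − 0.4295 = 0.2935 m.

0.2935 m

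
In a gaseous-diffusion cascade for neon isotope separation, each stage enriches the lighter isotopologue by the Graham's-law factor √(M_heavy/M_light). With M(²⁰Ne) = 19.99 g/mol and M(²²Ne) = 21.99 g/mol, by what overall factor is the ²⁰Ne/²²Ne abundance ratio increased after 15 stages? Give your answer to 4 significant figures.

After 15 stages the ratio has grown by (√(21.99/19.99))^15 = (21.99/19.99)^(15/2).
= 1.10005^(15/2) = 2.045.

2.045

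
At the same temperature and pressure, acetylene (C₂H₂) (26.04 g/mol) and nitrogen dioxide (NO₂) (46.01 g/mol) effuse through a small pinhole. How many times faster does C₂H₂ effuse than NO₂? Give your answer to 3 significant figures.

Graham's law gives rate_C₂H₂/rate_NO₂ = √(M_NO₂/M_C₂H₂) = √(46.01/26.04) = √1.767 = 1.33.

1.33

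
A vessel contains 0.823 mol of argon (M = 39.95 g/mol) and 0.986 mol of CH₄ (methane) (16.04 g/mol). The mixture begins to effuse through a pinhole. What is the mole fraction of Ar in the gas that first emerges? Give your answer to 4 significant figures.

0.3459

Each component's effusion rate ∝ (its partial pressure)·(1/√M) ∝ n_i/√M_i.
So x_Ar in the escaping gas = (n_Ar/√M_Ar) / Σ(n_i/√M_i)
= (0.823/√39.95) / (0.823/√39.95 + 0.986/√16.04) = 0.1302/(0.1302 + 0.2462) = 0.3459.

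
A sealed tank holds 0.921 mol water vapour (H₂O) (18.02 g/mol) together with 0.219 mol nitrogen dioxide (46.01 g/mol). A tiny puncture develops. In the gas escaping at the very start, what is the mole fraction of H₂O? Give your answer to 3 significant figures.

0.870

Each component's effusion rate ∝ (its partial pressure)·(1/√M) ∝ n_i/√M_i.
x_H₂O(eff) = (n_H₂O/√M_H₂O) / (n_H₂O/√M_H₂O + n_NO₂/√M_NO₂)
= (0.921/√18.02) / (0.921/√18.02 + 0.219/√46.01) = 0.2170/(0.2170 + 0.03229) = 0.870.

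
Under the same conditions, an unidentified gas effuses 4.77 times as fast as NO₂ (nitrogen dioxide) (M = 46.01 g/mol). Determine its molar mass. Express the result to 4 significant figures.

2.022 g/mol

Using Graham's law: rate_X/rate_NO₂ = √(M_NO₂/M_X).
4.77 = √(46.01/M_X)
M_X = 46.01 / 4.77² = 46.01 / 22.75 = 2.022 g/mol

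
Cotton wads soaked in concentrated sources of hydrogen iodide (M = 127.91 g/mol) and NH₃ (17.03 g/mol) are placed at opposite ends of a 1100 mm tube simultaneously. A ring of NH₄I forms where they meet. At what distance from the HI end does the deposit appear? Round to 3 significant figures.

294 mm

Graham's law gives d_HI/d_NH₃ = rate_HI/rate_NH₃ = √(M_NH₃/M_HI) = √(17.03/127.91) = 0.3649.
With d_HI + d_NH₃ = 1100 mm, d_NH₃ = 1100/(1 + 0.3649) = 805.9 mm.
d_HI = 1100 − 805.9 = 294 mm.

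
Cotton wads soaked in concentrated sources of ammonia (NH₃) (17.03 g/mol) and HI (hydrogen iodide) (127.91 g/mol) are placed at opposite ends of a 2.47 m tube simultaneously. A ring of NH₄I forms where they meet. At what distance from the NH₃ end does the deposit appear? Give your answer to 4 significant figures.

Distances travelled in equal time are proportional to diffusion rates, so d_NH₃/d_HI = √(M_HI/M_NH₃) = √(127.91/17.03) = 2.741.
With d_NH₃ + d_HI = 2.47 m, d_HI = 2.47/(1 + 2.741) = 0.6603 m.
d_NH₃ = 2.47 − 0.6603 = 1.810 m.

1.810 m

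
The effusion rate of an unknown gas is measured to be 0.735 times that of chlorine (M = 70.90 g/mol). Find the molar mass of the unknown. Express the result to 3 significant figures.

131 g/mol

Using Graham's law: rate_X/rate_Cl₂ = √(M_Cl₂/M_X).
0.735 = √(70.90/M_X)
M_X = 70.90 / 0.735² = 70.90 / 0.5402 = 131 g/mol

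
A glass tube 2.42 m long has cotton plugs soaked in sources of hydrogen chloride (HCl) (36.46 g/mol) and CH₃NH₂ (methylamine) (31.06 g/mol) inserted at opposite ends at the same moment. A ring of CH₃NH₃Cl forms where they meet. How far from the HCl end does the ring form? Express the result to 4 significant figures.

1.162 m

The fronts meet when d_HCl + d_CH₃NH₂ = L with d_HCl/d_CH₃NH₂ = √(M_CH₃NH₂/M_HCl) (Graham's law). Here √(M_CH₃NH₂/M_HCl) = √(31.06/36.46) = 0.9230.
With d_HCl + d_CH₃NH₂ = 2.42 m, d_CH₃NH₂ = 2.42/(1 + 0.9230) = 1.258 m.
d_HCl = 2.42 − 1.258 = 1.162 m.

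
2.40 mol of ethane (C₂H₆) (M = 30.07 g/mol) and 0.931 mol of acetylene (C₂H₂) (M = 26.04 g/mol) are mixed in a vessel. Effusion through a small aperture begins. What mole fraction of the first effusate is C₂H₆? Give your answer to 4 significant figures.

0.7058

The effusion rate of species i is ∝ p_i/√M_i ∝ n_i/√M_i.
So x_C₂H₆ in the escaping gas = (n_C₂H₆/√M_C₂H₆) / Σ(n_i/√M_i)
= (2.40/√30.07) / (2.40/√30.07 + 0.931/√26.04) = 0.4377/(0.4377 + 0.1824) = 0.7058.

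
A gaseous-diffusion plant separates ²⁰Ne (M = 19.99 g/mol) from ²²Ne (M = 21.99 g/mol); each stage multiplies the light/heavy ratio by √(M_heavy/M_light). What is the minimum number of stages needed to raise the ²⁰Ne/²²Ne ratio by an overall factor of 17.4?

60

With α = √(21.99/19.99) per stage, ln α = ½ ln(1.10005) = 0.04768.
Need α^N ≥ 17.4 ⇒ N ≥ ln(17.4) / ln α = 2.856 / 0.04768 = 59.91.
So at least 60 stages are needed.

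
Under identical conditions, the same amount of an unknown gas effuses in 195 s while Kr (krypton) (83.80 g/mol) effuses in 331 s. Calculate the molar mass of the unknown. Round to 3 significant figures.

29.1 g/mol

By Graham's law, t_X/t_Kr = √(M_X/M_Kr).
195/331 = 0.5891 = √(M_X/83.80)
M_X = 83.80 × 0.5891² = 83.80 × 0.3471 = 29.1 g/mol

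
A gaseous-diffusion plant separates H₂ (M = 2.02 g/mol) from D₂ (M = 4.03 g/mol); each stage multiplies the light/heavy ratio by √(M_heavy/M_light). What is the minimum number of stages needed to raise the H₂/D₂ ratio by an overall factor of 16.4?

Single-stage factor α = √(4.03/2.02), so ln α = ½ ln(1.99505) = 0.3453.
Need α^N ≥ 16.4 ⇒ N ≥ ln(16.4) / ln α = 2.797 / 0.3453 = 8.10.
So at least 9 stages are needed.

9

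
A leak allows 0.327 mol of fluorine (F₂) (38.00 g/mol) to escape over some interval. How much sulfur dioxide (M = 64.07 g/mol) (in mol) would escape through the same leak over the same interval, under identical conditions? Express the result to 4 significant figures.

From Graham's law, rate_SO₂/rate_F₂ = √(M_F₂/M_SO₂) = √(38.00/64.07) = √0.5931 = 0.7701.
So the amount for SO₂ is 0.327 × 0.7701 = 0.2518 mol.

0.2518 mol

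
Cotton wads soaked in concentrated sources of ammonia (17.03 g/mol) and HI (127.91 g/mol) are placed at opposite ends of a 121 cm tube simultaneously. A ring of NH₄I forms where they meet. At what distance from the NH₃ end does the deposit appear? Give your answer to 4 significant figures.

In equal time, each gas travels a distance ∝ its rate ∝ 1/√M, so d_NH₃/d_HI = √(M_HI/M_NH₃) = √(127.91/17.03) = 2.741.
With d_NH₃ + d_HI = 121 cm, d_HI = 121/(1 + 2.741) = 32.35 cm.
d_NH₃ = 121 − 32.35 = 88.65 cm.

88.65 cm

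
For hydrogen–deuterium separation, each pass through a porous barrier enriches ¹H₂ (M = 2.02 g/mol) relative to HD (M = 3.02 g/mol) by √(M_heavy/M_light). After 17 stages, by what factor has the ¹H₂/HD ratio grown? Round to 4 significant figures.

30.52

The single-stage factor is √(M_heavy/M_light), so 17 stages give [√(3.02/2.02)]^17 = (3.02/2.02)^(17/2).
= 1.49505^(17/2) = 30.52.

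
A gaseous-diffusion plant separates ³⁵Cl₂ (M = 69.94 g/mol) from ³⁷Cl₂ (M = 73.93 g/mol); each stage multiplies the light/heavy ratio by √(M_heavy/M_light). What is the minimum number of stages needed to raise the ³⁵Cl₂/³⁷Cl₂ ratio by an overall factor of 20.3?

With α = √(73.93/69.94) per stage, ln α = ½ ln(1.05705) = 0.02774.
Need α^N ≥ 20.3 ⇒ N ≥ ln(20.3) / ln α = 3.011 / 0.02774 = 108.53.
So at least 109 stages are needed.

109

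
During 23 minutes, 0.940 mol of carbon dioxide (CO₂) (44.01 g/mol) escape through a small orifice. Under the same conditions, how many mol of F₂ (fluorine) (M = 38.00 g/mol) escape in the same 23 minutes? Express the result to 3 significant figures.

From Graham's law, rate_F₂/rate_CO₂ = √(M_CO₂/M_F₂) = √(44.01/38.00) = √1.158 = 1.076.
So the amount for F₂ is 0.940 × 1.076 = 1.01 mol.

1.01 mol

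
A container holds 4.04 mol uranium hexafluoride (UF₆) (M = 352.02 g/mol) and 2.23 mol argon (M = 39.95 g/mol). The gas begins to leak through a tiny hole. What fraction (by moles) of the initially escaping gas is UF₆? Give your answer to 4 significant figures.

Each component's effusion rate ∝ (its partial pressure)·(1/√M) ∝ n_i/√M_i.
Mole fraction of UF₆ in the effusate = (n_UF₆/√M_UF₆) / (n_UF₆/√M_UF₆ + n_Ar/√M_Ar)
= (4.04/√352.02) / (4.04/√352.02 + 2.23/√39.95) = 0.2153/(0.2153 + 0.3528) = 0.3790.

0.3790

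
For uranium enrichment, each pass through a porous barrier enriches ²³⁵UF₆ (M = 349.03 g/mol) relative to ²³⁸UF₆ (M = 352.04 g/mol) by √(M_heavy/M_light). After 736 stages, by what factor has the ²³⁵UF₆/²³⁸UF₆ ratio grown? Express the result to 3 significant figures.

23.6

Overall factor = α^736 with α = √(352.04/349.03), i.e. (352.04/349.03)^(736/2).
= 1.00862^368 = 23.6.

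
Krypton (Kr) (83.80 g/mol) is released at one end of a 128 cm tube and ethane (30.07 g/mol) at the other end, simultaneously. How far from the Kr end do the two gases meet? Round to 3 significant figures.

Distances travelled in equal time are proportional to diffusion rates, so d_Kr/d_C₂H₆ = √(M_C₂H₆/M_Kr) = √(30.07/83.80) = 0.5990.
With d_Kr + d_C₂H₆ = 128 cm, d_C₂H₆ = 128/(1 + 0.5990) = 80.05 cm.
d_Kr = 128 − 80.05 = 48.0 cm.

48.0 cm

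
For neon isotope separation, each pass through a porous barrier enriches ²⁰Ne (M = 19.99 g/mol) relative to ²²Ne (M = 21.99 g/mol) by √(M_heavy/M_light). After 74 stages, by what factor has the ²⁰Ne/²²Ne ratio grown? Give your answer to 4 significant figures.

34.06

Overall factor = α^74 with α = √(21.99/19.99), i.e. (21.99/19.99)^(74/2).
= 1.10005^37 = 34.06.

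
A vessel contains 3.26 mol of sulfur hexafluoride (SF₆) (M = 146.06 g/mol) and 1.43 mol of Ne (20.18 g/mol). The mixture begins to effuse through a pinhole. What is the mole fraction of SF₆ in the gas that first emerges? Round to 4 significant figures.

0.4587

Rate_i ∝ x_i/√M_i (Graham's law weighted by mole fraction), so the effusate composition follows n_i/√M_i.
Mole fraction of SF₆ in the effusate = (n_SF₆/√M_SF₆) / (n_SF₆/√M_SF₆ + n_Ne/√M_Ne)
= (3.26/√146.06) / (3.26/√146.06 + 1.43/√20.18) = 0.2697/(0.2697 + 0.3183) = 0.4587.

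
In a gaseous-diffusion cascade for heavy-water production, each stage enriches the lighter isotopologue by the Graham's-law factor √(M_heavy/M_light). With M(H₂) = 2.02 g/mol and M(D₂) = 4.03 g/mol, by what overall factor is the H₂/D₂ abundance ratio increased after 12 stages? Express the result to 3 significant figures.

63.1

Overall factor = α^12 with α = √(4.03/2.02), i.e. (4.03/2.02)^(12/2).
= 1.99505^6 = 63.1.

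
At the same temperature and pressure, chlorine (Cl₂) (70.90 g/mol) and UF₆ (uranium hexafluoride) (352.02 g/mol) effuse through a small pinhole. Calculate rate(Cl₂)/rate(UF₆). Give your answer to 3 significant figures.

2.23

Using Graham's law: rate_Cl₂/rate_UF₆ = √(M_UF₆/M_Cl₂) = √(352.02/70.90) = √4.965 = 2.23.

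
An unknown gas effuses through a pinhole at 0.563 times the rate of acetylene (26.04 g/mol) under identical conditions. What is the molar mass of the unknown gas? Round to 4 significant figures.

82.15 g/mol

Using Graham's law: rate_X/rate_C₂H₂ = √(M_C₂H₂/M_X).
0.563 = √(26.04/M_X)
M_X = 26.04 / 0.563² = 26.04 / 0.3170 = 82.15 g/mol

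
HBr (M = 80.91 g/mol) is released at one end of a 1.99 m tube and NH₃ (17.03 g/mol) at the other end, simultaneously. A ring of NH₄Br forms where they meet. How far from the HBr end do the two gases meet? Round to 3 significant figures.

Graham's law gives d_HBr/d_NH₃ = rate_HBr/rate_NH₃ = √(M_NH₃/M_HBr) = √(17.03/80.91) = 0.4588.
With d_HBr + d_NH₃ = 1.99 m, d_NH₃ = 1.99/(1 + 0.4588) = 1.364 m.
d_HBr = 1.99 − 1.364 = 0.626 m.

0.626 m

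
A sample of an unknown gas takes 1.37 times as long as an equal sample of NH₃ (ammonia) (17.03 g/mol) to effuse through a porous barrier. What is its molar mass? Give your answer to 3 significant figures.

Graham's law gives t_X/t_NH₃ = √(M_X/M_NH₃).
1.37 = √(M_X/17.03)
M_X = 17.03 × 1.37² = 17.03 × 1.877 = 32.0 g/mol

32.0 g/mol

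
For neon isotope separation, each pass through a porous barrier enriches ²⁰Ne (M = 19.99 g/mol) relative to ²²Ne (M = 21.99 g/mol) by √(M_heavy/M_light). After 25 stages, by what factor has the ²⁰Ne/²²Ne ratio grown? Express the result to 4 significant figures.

The single-stage factor is √(M_heavy/M_light), so 25 stages give [√(21.99/19.99)]^25 = (21.99/19.99)^(25/2).
= 1.10005^(25/2) = 3.293.

3.293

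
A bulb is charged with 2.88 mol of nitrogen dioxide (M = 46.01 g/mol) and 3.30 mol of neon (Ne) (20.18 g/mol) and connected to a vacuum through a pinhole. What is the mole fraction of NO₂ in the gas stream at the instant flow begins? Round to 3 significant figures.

The effusion rate of species i is ∝ p_i/√M_i ∝ n_i/√M_i.
x_NO₂(eff) = (n_NO₂/√M_NO₂) / (n_NO₂/√M_NO₂ + n_Ne/√M_Ne)
= (2.88/√46.01) / (2.88/√46.01 + 3.30/√20.18) = 0.4246/(0.4246 + 0.7346) = 0.366.

0.366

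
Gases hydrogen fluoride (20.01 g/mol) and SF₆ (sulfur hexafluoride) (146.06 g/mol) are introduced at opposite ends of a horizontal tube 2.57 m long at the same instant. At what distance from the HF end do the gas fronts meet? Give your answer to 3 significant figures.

The fronts meet when d_HF + d_SF₆ = L with d_HF/d_SF₆ = √(M_SF₆/M_HF) (Graham's law). Here √(M_SF₆/M_HF) = √(146.06/20.01) = 2.702.
With d_HF + d_SF₆ = 2.57 m, d_SF₆ = 2.57/(1 + 2.702) = 0.6943 m.
d_HF = 2.57 − 0.6943 = 1.88 m.

1.88 m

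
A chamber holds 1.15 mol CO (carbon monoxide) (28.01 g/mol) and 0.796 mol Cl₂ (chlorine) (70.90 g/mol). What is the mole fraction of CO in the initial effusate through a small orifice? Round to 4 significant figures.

Effusion rate of each component ∝ n_i/√M_i (partial pressure × 1/√M).
x_CO(eff) = (n_CO/√M_CO) / (n_CO/√M_CO + n_Cl₂/√M_Cl₂)
= (1.15/√28.01) / (1.15/√28.01 + 0.796/√70.90) = 0.2173/(0.2173 + 0.09453) = 0.6968.

0.6968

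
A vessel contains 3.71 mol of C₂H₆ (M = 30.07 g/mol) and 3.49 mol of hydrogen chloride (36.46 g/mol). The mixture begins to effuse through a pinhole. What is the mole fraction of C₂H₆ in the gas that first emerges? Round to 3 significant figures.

0.539

The effusion rate of species i is ∝ p_i/√M_i ∝ n_i/√M_i.
Mole fraction of C₂H₆ in the effusate = (n_C₂H₆/√M_C₂H₆) / (n_C₂H₆/√M_C₂H₆ + n_HCl/√M_HCl)
= (3.71/√30.07) / (3.71/√30.07 + 3.49/√36.46) = 0.6766/(0.6766 + 0.5780) = 0.539.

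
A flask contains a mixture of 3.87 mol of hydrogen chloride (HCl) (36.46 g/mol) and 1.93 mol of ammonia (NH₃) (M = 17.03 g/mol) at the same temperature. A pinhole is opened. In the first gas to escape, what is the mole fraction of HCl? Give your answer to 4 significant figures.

Rate_i ∝ x_i/√M_i (Graham's law weighted by mole fraction), so the effusate composition follows n_i/√M_i.
x_HCl(eff) = (n_HCl/√M_HCl) / (n_HCl/√M_HCl + n_NH₃/√M_NH₃)
= (3.87/√36.46) / (3.87/√36.46 + 1.93/√17.03) = 0.6409/(0.6409 + 0.4677) = 0.5781.

0.5781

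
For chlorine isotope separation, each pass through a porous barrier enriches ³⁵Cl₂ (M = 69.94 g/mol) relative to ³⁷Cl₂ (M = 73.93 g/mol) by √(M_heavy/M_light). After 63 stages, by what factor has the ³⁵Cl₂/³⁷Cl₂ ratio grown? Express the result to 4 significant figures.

Overall factor = α^63 with α = √(73.93/69.94), i.e. (73.93/69.94)^(63/2).
= 1.05705^(63/2) = 5.741.

5.741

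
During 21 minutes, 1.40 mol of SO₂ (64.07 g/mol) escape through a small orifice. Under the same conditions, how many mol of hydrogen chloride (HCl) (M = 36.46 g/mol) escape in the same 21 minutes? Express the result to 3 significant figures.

1.86 mol

Using Graham's law: rate_HCl/rate_SO₂ = √(M_SO₂/M_HCl) = √(64.07/36.46) = √1.757 = 1.326.
So the amount for HCl is 1.40 × 1.326 = 1.86 mol.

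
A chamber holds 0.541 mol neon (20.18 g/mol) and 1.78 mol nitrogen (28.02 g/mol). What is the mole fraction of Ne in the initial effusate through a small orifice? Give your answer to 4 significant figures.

0.2637

Effusion rate of each component ∝ n_i/√M_i (partial pressure × 1/√M).
Mole fraction of Ne in the effusate = (n_Ne/√M_Ne) / (n_Ne/√M_Ne + n_N₂/√M_N₂)
= (0.541/√20.18) / (0.541/√20.18 + 1.78/√28.02) = 0.1204/(0.1204 + 0.3363) = 0.2637.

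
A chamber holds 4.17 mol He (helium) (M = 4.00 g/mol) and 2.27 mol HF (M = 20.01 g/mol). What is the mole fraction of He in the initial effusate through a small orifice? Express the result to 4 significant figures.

0.8043

The effusion rate of species i is ∝ p_i/√M_i ∝ n_i/√M_i.
So x_He in the escaping gas = (n_He/√M_He) / Σ(n_i/√M_i)
= (4.17/√4.00) / (4.17/√4.00 + 2.27/√20.01) = 2.085/(2.085 + 0.5075) = 0.8043.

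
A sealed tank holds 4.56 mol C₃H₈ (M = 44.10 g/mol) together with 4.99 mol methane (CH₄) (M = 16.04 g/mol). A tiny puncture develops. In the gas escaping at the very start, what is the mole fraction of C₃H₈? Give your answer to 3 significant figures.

Effusion rate of each component ∝ n_i/√M_i (partial pressure × 1/√M).
So x_C₃H₈ in the escaping gas = (n_C₃H₈/√M_C₃H₈) / Σ(n_i/√M_i)
= (4.56/√44.10) / (4.56/√44.10 + 4.99/√16.04) = 0.6867/(0.6867 + 1.246) = 0.355.

0.355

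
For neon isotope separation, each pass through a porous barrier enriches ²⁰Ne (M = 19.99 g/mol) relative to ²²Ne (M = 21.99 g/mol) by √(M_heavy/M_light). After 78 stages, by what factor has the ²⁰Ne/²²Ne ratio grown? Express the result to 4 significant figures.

Overall factor = α^78 with α = √(21.99/19.99), i.e. (21.99/19.99)^(78/2).
= 1.10005^39 = 41.22.

41.22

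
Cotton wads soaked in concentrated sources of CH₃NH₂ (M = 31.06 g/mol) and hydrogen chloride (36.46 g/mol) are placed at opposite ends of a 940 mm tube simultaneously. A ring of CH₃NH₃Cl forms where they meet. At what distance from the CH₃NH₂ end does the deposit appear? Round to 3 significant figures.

489 mm

In equal time, each gas travels a distance ∝ its rate ∝ 1/√M, so d_CH₃NH₂/d_HCl = √(M_HCl/M_CH₃NH₂) = √(36.46/31.06) = 1.083.
With d_CH₃NH₂ + d_HCl = 940 mm, d_HCl = 940/(1 + 1.083) = 451.2 mm.
d_CH₃NH₂ = 940 − 451.2 = 489 mm.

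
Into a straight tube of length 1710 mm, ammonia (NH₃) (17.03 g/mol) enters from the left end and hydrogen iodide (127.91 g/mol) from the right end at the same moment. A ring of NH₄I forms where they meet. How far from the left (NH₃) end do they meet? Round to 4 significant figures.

1253 mm

Distances travelled in equal time are proportional to diffusion rates, so d_NH₃/d_HI = √(M_HI/M_NH₃) = √(127.91/17.03) = 2.741.
With d_NH₃ + d_HI = 1710 mm, d_HI = 1710/(1 + 2.741) = 457.1 mm.
d_NH₃ = 1710 − 457.1 = 1253 mm.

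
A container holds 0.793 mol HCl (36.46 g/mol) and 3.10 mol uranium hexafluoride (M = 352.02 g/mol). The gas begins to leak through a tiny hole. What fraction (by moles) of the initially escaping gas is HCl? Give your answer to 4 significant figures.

Rate_i ∝ x_i/√M_i (Graham's law weighted by mole fraction), so the effusate composition follows n_i/√M_i.
x_HCl(eff) = (n_HCl/√M_HCl) / (n_HCl/√M_HCl + n_UF₆/√M_UF₆)
= (0.793/√36.46) / (0.793/√36.46 + 3.10/√352.02) = 0.1313/(0.1313 + 0.1652) = 0.4429.

0.4429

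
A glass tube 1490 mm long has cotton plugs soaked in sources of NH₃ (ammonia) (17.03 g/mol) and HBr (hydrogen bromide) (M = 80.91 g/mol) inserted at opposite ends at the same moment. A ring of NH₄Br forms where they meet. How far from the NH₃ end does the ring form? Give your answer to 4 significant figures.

The fronts meet when d_NH₃ + d_HBr = L with d_NH₃/d_HBr = √(M_HBr/M_NH₃) (Graham's law). Here √(M_HBr/M_NH₃) = √(80.91/17.03) = 2.180.
With d_NH₃ + d_HBr = 1490 mm, d_HBr = 1490/(1 + 2.180) = 468.6 mm.
d_NH₃ = 1490 − 468.6 = 1021 mm.

1021 mm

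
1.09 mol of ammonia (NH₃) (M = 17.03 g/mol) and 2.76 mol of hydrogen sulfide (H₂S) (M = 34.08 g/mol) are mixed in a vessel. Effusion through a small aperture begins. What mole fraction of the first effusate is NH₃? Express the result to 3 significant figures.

The effusion rate of species i is ∝ p_i/√M_i ∝ n_i/√M_i.
x_NH₃(eff) = (n_NH₃/√M_NH₃) / (n_NH₃/√M_NH₃ + n_H₂S/√M_H₂S)
= (1.09/√17.03) / (1.09/√17.03 + 2.76/√34.08) = 0.2641/(0.2641 + 0.4728) = 0.358.

0.358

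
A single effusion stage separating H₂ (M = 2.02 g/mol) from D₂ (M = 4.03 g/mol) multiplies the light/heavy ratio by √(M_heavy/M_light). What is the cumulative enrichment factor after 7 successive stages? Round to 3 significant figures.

The single-stage factor is √(M_heavy/M_light), so 7 stages give [√(4.03/2.02)]^7 = (4.03/2.02)^(7/2).
= 1.99505^(7/2) = 11.2.

11.2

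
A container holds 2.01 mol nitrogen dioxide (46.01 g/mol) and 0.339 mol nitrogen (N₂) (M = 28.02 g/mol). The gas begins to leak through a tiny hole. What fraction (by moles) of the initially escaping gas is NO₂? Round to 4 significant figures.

The effusion rate of species i is ∝ p_i/√M_i ∝ n_i/√M_i.
Mole fraction of NO₂ in the effusate = (n_NO₂/√M_NO₂) / (n_NO₂/√M_NO₂ + n_N₂/√M_N₂)
= (2.01/√46.01) / (2.01/√46.01 + 0.339/√28.02) = 0.2963/(0.2963 + 0.06404) = 0.8223.

0.8223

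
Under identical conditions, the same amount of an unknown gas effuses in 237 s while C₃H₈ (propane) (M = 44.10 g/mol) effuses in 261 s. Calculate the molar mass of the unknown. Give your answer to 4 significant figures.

36.36 g/mol

By Graham's law, t_X/t_C₃H₈ = √(M_X/M_C₃H₈).
237/261 = 0.9080 = √(M_X/44.10)
M_X = 44.10 × 0.9080² = 44.10 × 0.8245 = 36.36 g/mol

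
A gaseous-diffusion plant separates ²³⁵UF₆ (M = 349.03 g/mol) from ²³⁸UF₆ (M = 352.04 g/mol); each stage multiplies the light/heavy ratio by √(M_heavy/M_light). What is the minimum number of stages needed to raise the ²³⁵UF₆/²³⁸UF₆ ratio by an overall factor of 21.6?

With α = √(352.04/349.03) per stage, ln α = ½ ln(1.00862) = 0.004293.
Need α^N ≥ 21.6 ⇒ N ≥ ln(21.6) / ln α = 3.073 / 0.004293 = 715.67.
Rounding up, N = 716 stages.

716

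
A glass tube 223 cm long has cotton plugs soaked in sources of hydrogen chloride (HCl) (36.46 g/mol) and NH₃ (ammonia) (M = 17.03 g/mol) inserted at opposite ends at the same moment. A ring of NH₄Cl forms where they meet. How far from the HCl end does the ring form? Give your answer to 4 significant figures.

Distances travelled in equal time are proportional to diffusion rates, so d_HCl/d_NH₃ = √(M_NH₃/M_HCl) = √(17.03/36.46) = 0.6834.
With d_HCl + d_NH₃ = 223 cm, d_NH₃ = 223/(1 + 0.6834) = 132.5 cm.
d_HCl = 223 − 132.5 = 90.53 cm.

90.53 cm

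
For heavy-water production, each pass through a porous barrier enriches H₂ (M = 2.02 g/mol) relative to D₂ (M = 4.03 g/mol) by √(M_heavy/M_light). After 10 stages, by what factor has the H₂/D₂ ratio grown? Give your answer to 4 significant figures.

31.61

Overall factor = α^10 with α = √(4.03/2.02), i.e. (4.03/2.02)^(10/2).
= 1.99505^5 = 31.61.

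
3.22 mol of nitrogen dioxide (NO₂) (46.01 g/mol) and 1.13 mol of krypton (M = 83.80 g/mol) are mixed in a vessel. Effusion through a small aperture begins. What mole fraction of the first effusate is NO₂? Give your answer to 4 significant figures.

Rate_i ∝ x_i/√M_i (Graham's law weighted by mole fraction), so the effusate composition follows n_i/√M_i.
Mole fraction of NO₂ in the effusate = (n_NO₂/√M_NO₂) / (n_NO₂/√M_NO₂ + n_Kr/√M_Kr)
= (3.22/√46.01) / (3.22/√46.01 + 1.13/√83.80) = 0.4747/(0.4747 + 0.1234) = 0.7936.

0.7936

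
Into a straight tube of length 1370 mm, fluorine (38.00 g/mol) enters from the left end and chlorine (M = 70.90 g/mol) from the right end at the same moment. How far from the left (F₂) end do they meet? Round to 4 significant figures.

The fronts meet when d_F₂ + d_Cl₂ = L with d_F₂/d_Cl₂ = √(M_Cl₂/M_F₂) (Graham's law). Here √(M_Cl₂/M_F₂) = √(70.90/38.00) = 1.366.
With d_F₂ + d_Cl₂ = 1370 mm, d_Cl₂ = 1370/(1 + 1.366) = 579.1 mm.
d_F₂ = 1370 − 579.1 = 790.9 mm.

790.9 mm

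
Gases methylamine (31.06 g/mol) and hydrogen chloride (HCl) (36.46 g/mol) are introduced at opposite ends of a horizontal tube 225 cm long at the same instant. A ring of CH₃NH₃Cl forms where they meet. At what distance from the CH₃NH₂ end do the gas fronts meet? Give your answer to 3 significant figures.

The fronts meet when d_CH₃NH₂ + d_HCl = L with d_CH₃NH₂/d_HCl = √(M_HCl/M_CH₃NH₂) (Graham's law). Here √(M_HCl/M_CH₃NH₂) = √(36.46/31.06) = 1.083.
With d_CH₃NH₂ + d_HCl = 225 cm, d_HCl = 225/(1 + 1.083) = 108.0 cm.
d_CH₃NH₂ = 225 − 108.0 = 117 cm.

117 cm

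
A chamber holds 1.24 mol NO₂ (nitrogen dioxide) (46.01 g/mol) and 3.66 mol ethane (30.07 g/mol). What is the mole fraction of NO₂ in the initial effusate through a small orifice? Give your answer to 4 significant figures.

The effusion rate of species i is ∝ p_i/√M_i ∝ n_i/√M_i.
x_NO₂(eff) = (n_NO₂/√M_NO₂) / (n_NO₂/√M_NO₂ + n_C₂H₆/√M_C₂H₆)
= (1.24/√46.01) / (1.24/√46.01 + 3.66/√30.07) = 0.1828/(0.1828 + 0.6674) = 0.2150.

0.2150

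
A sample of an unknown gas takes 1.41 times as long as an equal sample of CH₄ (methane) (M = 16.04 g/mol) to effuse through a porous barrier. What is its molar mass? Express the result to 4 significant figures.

Using Graham's law: t_X/t_CH₄ = √(M_X/M_CH₄).
1.41 = √(M_X/16.04)
M_X = 16.04 × 1.41² = 16.04 × 1.988 = 31.89 g/mol

31.89 g/mol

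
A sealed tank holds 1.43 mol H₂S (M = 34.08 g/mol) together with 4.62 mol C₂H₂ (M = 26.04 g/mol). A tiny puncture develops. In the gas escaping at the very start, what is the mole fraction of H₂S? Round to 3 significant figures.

The effusion rate of species i is ∝ p_i/√M_i ∝ n_i/√M_i.
Mole fraction of H₂S in the effusate = (n_H₂S/√M_H₂S) / (n_H₂S/√M_H₂S + n_C₂H₂/√M_C₂H₂)
= (1.43/√34.08) / (1.43/√34.08 + 4.62/√26.04) = 0.2450/(0.2450 + 0.9054) = 0.213.

0.213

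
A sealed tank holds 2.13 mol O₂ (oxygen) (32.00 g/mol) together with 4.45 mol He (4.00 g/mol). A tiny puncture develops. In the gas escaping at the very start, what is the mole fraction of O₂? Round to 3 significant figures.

0.145

Effusion rate of each component ∝ n_i/√M_i (partial pressure × 1/√M).
Mole fraction of O₂ in the effusate = (n_O₂/√M_O₂) / (n_O₂/√M_O₂ + n_He/√M_He)
= (2.13/√32.00) / (2.13/√32.00 + 4.45/√4.00) = 0.3765/(0.3765 + 2.225) = 0.145.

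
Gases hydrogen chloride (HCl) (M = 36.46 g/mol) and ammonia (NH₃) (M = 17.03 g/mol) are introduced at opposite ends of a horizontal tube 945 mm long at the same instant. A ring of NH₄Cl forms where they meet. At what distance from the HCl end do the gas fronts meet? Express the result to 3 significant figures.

384 mm

Distances travelled in equal time are proportional to diffusion rates, so d_HCl/d_NH₃ = √(M_NH₃/M_HCl) = √(17.03/36.46) = 0.6834.
With d_HCl + d_NH₃ = 945 mm, d_NH₃ = 945/(1 + 0.6834) = 561.4 mm.
d_HCl = 945 − 561.4 = 384 mm.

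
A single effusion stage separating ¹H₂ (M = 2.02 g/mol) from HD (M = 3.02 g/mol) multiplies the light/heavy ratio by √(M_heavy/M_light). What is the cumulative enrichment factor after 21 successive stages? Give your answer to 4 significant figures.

68.22

Overall factor = α^21 with α = √(3.02/2.02), i.e. (3.02/2.02)^(21/2).
= 1.49505^(21/2) = 68.22.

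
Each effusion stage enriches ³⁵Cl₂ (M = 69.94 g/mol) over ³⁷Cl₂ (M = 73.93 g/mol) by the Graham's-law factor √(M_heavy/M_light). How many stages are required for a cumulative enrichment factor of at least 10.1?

84

With α = √(73.93/69.94) per stage, ln α = ½ ln(1.05705) = 0.02774.
Need α^N ≥ 10.1 ⇒ N ≥ ln(10.1) / ln α = 2.313 / 0.02774 = 83.36.
So at least 84 stages are needed.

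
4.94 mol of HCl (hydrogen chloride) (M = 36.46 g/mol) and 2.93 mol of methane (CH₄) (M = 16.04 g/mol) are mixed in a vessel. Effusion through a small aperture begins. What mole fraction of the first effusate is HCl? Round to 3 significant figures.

The effusion rate of species i is ∝ p_i/√M_i ∝ n_i/√M_i.
So x_HCl in the escaping gas = (n_HCl/√M_HCl) / Σ(n_i/√M_i)
= (4.94/√36.46) / (4.94/√36.46 + 2.93/√16.04) = 0.8181/(0.8181 + 0.7316) = 0.528.

0.528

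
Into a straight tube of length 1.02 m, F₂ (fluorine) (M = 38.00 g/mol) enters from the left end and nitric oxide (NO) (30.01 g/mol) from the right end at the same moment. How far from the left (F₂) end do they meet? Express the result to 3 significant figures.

0.480 m

The fronts meet when d_F₂ + d_NO = L with d_F₂/d_NO = √(M_NO/M_F₂) (Graham's law). Here √(M_NO/M_F₂) = √(30.01/38.00) = 0.8887.
With d_F₂ + d_NO = 1.02 m, d_NO = 1.02/(1 + 0.8887) = 0.5401 m.
d_F₂ = 1.02 − 0.5401 = 0.480 m.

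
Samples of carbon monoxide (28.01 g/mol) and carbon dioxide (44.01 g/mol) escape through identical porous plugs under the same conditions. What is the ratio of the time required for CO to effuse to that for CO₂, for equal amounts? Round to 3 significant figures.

0.798

Since effusion rate ∝ 1/√M, t_CO/t_CO₂ = √(M_CO/M_CO₂) = √(28.01/44.01) = √0.6364 = 0.798.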